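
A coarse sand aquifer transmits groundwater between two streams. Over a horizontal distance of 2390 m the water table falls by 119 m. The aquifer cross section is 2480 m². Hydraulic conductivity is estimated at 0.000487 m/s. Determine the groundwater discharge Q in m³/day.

5200

Convert K: 0.000487 m/s × 86400 = 42.08 m/day.
Hydraulic gradient i = Δh / L = 119 / 2390 = 0.04979.
Darcy's law: Q = K · A · i = 42.08 × 2480 × 0.04979 = 5196 m³/day.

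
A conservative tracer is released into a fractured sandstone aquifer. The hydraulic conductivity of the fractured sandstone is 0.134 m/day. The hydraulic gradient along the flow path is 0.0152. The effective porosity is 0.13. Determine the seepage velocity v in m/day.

Hydraulic gradient i = 0.0152.
Darcy flux q = K · i = 0.1340 × 0.01520 = 0.002037 m/day.
Seepage velocity v = q / n_e = 0.002037 / 0.13 = 0.01567 m/day.

0.0157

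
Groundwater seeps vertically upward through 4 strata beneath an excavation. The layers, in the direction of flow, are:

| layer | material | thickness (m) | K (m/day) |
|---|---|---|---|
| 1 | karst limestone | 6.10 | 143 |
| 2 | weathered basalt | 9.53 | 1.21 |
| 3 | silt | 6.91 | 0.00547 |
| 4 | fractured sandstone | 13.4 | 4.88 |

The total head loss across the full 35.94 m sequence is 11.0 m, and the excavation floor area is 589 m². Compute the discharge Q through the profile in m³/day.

5.09

Flow is perpendicular to layering, so the layers act in series and the equivalent K is the thickness-weighted harmonic mean.
Total thickness L = 6.10 + 9.53 + 6.91 + 13.4 = 35.94 m.
Σ(b_i/K_i) = 6.10/143 + 9.53/1.21 + 6.91/0.00547 + 13.4/4.88 = 1274 d.
K_eq = L / Σ(b_i/K_i) = 35.94 / 1274 = 0.02821 m/day.
Q = K_eq · A · (Δh/L) = 0.02821 × 589 × (11.0/35.94) = 5.086 m³/day.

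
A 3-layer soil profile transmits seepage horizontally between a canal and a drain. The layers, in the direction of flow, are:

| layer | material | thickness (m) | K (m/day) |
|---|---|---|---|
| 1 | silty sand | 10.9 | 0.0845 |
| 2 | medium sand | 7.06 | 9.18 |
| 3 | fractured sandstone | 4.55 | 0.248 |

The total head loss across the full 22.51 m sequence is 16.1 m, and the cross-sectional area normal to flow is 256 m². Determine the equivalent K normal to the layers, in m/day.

0.152

Flow is perpendicular to layering, so the layers act in series and the equivalent K is the thickness-weighted harmonic mean.
Total thickness L = 10.9 + 7.06 + 4.55 = 22.51 m.
Σ(b_i/K_i) = 10.9/0.0845 + 7.06/9.18 + 4.55/0.248 = 148.1 d.
K_eq = L / Σ(b_i/K_i) = 22.51 / 148.1 = 0.1520 m/day.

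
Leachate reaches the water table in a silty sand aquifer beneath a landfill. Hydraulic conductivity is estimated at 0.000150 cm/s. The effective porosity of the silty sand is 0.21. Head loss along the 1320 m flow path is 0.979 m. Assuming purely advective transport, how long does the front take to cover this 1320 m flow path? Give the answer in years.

7900

Convert K: 0.000150 cm/s × 864 = 0.1296 m/day.
Hydraulic gradient i = Δh / L = 0.979 / 1320 = 0.0007417.
Darcy flux q = K · i = 0.1296 × 0.0007417 = 9.612e-05 m/day.
Seepage velocity v = q / n_e = 9.612e-05 / 0.21 = 0.0004577 m/day.
Travel time t = L / v = 1320 / 0.0004577 = 2.884e+06 days = 7896 years.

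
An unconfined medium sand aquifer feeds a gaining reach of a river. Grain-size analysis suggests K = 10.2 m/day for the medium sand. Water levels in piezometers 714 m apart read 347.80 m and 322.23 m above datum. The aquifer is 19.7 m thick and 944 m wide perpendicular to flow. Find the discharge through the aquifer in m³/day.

6790

Cross-sectional area A = 944 × 19.7 = 18597 m².
Hydraulic gradient i = (347.80 − 322.23) / 714 = 25.57 / 714 = 0.03581.
Darcy's law: Q = K · A · i = 10.20 × 18597 × 0.03581 = 6793 m³/day.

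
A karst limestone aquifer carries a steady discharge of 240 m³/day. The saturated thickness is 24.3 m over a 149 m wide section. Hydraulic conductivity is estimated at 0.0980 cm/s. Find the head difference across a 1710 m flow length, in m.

1.34

Convert K: 0.0980 cm/s × 864 = 84.67 m/day.
Cross-sectional area A = 149 × 24.3 = 3621 m².
From Q = K·A·i, i = Q / (K·A) = 240 / (84.67 × 3621) = 0.0007829.
Head loss Δh = i · L = 0.0007829 × 1710 = 1.339 m.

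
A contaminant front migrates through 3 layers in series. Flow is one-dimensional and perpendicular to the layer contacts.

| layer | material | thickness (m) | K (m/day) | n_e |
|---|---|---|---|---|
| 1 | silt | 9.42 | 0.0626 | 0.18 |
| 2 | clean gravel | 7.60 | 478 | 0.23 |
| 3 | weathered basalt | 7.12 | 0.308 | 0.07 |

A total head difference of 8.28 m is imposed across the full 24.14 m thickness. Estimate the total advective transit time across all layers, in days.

82.7

With flow normal to the layers, continuity requires the same specific discharge q through every layer.
Σ(b_i/K_i) = 9.42/0.0626 + 7.60/478 + 7.12/0.308 = 173.6 d.
q = Δh / Σ(b_i/K_i) = 8.28 / 173.6 = 0.04769 m/day.
In each layer the seepage velocity is v_i = q/n_i, so the layer transit time is t_i = b_i·n_i / q:
  layer 1 (silt): t_1 = 9.42 × 0.18 / 0.04769 = 35.55 d
  layer 2 (clean gravel): t_2 = 7.60 × 0.23 / 0.04769 = 36.65 d
  layer 3 (weathered basalt): t_3 = 7.12 × 0.07 / 0.04769 = 10.45 d
Total t = Σ t_i = 82.65 days.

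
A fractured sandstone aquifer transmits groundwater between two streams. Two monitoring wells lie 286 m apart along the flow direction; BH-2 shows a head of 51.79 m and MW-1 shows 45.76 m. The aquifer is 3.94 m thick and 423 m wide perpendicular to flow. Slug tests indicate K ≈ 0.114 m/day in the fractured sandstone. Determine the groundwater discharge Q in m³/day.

4.01

Cross-sectional area A = 423 × 3.94 = 1667 m².
Hydraulic gradient i = (51.79 − 45.76) / 286 = 6.03 / 286 = 0.02108.
Darcy's law: Q = K · A · i = 0.1140 × 1667 × 0.02108 = 4.006 m³/day.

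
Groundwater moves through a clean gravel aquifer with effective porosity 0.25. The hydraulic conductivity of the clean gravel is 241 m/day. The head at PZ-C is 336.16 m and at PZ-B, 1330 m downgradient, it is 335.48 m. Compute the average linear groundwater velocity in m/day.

0.493

Hydraulic gradient i = (336.16 − 335.48) / 1330 = 0.68 / 1330 = 0.0005113.
Darcy flux q = K · i = 241.0 × 0.0005113 = 0.1232 m/day.
Seepage velocity v = q / n_e = 0.1232 / 0.25 = 0.4929 m/day.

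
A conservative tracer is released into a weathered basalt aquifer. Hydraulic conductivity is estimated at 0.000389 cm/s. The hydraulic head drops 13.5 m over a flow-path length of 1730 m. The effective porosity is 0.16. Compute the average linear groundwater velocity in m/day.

0.0164

Convert K: 0.000389 cm/s × 864 = 0.3361 m/day.
Hydraulic gradient i = Δh / L = 13.5 / 1730 = 0.007803.
Darcy flux q = K · i = 0.3361 × 0.007803 = 0.002623 m/day.
Seepage velocity v = q / n_e = 0.002623 / 0.16 = 0.01639 m/day.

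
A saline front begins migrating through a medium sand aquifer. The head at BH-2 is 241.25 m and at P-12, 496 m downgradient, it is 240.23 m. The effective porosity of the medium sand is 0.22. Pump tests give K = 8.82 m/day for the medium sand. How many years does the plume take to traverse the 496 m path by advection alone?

16.5

Hydraulic gradient i = (241.25 − 240.23) / 496 = 1.02 / 496 = 0.002056.
Darcy flux q = K · i = 8.820 × 0.002056 = 0.01814 m/day.
Seepage velocity v = q / n_e = 0.01814 / 0.22 = 0.08245 m/day.
Travel time t = L / v = 496 / 0.08245 = 6016 days = 16.47 years.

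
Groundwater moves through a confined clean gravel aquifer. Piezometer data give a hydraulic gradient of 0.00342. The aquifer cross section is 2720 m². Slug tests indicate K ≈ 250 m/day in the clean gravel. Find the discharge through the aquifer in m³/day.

2330

Hydraulic gradient i = 0.00342.
Darcy's law: Q = K · A · i = 250.0 × 2720 × 0.003420 = 2326 m³/day.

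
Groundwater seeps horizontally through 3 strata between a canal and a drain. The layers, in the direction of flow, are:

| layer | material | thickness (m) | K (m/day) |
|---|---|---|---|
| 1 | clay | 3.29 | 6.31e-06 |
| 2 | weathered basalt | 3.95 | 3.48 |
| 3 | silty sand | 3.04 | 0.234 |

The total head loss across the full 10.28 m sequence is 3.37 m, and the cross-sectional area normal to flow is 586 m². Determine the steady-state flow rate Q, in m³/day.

Flow is perpendicular to layering, so the layers act in series and the equivalent K is the thickness-weighted harmonic mean.
Total thickness L = 3.29 + 3.95 + 3.04 = 10.28 m.
Σ(b_i/K_i) = 3.29/6.31e-06 + 3.95/3.48 + 3.04/0.234 = 5.214e+05 d.
K_eq = L / Σ(b_i/K_i) = 10.28 / 5.214e+05 = 1.972e-05 m/day.
Q = K_eq · A · (Δh/L) = 1.972e-05 × 586 × (3.37/10.28) = 0.003787 m³/day.

0.00379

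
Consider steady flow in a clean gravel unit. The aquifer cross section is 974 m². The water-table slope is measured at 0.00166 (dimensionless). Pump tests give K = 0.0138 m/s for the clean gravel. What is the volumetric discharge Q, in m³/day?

Convert K: 0.0138 m/s × 86400 = 1192 m/day.
Hydraulic gradient i = 0.00166.
Darcy's law: Q = K · A · i = 1192 × 974.0 × 0.001660 = 1928 m³/day.

1930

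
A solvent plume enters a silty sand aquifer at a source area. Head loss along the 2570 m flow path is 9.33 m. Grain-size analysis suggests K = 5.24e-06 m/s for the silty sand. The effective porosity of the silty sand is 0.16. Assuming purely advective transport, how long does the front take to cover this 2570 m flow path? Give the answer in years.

685

Convert K: 5.24e-06 m/s × 86400 = 0.4527 m/day.
Hydraulic gradient i = Δh / L = 9.33 / 2570 = 0.003630.
Darcy flux q = K · i = 0.4527 × 0.003630 = 0.001644 m/day.
Seepage velocity v = q / n_e = 0.001644 / 0.16 = 0.01027 m/day.
Travel time t = L / v = 2570 / 0.01027 = 2.502e+05 days = 685.0 years.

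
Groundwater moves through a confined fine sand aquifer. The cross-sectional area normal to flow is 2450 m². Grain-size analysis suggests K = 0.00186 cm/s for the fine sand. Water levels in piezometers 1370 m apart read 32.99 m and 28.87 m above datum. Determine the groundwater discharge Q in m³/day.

11.8

Convert K: 0.00186 cm/s × 864 = 1.607 m/day.
Hydraulic gradient i = (32.99 − 28.87) / 1370 = 4.12 / 1370 = 0.003007.
Darcy's law: Q = K · A · i = 1.607 × 2450 × 0.003007 = 11.84 m³/day.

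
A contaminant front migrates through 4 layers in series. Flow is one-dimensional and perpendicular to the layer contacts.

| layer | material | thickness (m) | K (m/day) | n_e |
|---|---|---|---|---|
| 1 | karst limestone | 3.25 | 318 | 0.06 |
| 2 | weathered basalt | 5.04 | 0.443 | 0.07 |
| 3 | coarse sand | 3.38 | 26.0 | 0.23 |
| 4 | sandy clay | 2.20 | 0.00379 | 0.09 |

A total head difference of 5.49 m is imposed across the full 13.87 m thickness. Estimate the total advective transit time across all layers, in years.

With flow normal to the layers, continuity requires the same specific discharge q through every layer.
Σ(b_i/K_i) = 3.25/318 + 5.04/0.443 + 3.38/26.0 + 2.20/0.00379 = 592.0 d.
q = Δh / Σ(b_i/K_i) = 5.49 / 592.0 = 0.009274 m/day.
In each layer the seepage velocity is v_i = q/n_i, so the layer transit time is t_i = b_i·n_i / q:
  layer 1 (karst limestone): t_1 = 3.25 × 0.06 / 0.009274 = 21.03 d
  layer 2 (weathered basalt): t_2 = 5.04 × 0.07 / 0.009274 = 38.04 d
  layer 3 (coarse sand): t_3 = 3.38 × 0.23 / 0.009274 = 83.83 d
  layer 4 (sandy clay): t_4 = 2.20 × 0.09 / 0.009274 = 21.35 d
Total t = Σ t_i = 164.2 days = 0.4497 years.

0.450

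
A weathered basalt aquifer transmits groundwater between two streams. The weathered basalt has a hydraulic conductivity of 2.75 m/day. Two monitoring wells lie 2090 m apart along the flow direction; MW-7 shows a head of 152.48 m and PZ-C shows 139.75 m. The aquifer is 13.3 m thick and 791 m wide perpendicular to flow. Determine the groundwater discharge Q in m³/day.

Cross-sectional area A = 791 × 13.3 = 10520 m².
Hydraulic gradient i = (152.48 − 139.75) / 2090 = 12.73 / 2090 = 0.006091.
Darcy's law: Q = K · A · i = 2.750 × 10520 × 0.006091 = 176.2 m³/day.

176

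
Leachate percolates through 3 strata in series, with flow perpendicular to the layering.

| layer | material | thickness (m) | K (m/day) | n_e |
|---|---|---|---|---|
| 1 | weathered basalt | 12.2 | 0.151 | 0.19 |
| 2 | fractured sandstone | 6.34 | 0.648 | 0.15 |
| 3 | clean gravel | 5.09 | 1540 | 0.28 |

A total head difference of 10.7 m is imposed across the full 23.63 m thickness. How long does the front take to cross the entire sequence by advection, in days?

With flow normal to the layers, continuity requires the same specific discharge q through every layer.
Σ(b_i/K_i) = 12.2/0.151 + 6.34/0.648 + 5.09/1540 = 90.58 d.
q = Δh / Σ(b_i/K_i) = 10.7 / 90.58 = 0.1181 m/day.
In each layer the seepage velocity is v_i = q/n_i, so the layer transit time is t_i = b_i·n_i / q:
  layer 1 (weathered basalt): t_1 = 12.2 × 0.19 / 0.1181 = 19.62 d
  layer 2 (fractured sandstone): t_2 = 6.34 × 0.15 / 0.1181 = 8.051 d
  layer 3 (clean gravel): t_3 = 5.09 × 0.28 / 0.1181 = 12.07 d
Total t = Σ t_i = 39.74 days.

39.7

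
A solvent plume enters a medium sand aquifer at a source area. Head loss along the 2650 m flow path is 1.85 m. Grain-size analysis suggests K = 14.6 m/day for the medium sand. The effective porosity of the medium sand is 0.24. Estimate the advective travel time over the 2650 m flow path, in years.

171

Hydraulic gradient i = Δh / L = 1.85 / 2650 = 0.0006981.
Darcy flux q = K · i = 14.60 × 0.0006981 = 0.01019 m/day.
Seepage velocity v = q / n_e = 0.01019 / 0.24 = 0.04247 m/day.
Travel time t = L / v = 2650 / 0.04247 = 62399 days = 170.8 years.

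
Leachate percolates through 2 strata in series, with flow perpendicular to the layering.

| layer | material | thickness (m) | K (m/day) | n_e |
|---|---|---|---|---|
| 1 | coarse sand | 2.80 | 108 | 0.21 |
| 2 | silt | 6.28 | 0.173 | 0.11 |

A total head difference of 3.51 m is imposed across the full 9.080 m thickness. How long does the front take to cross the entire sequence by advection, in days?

13.2

With flow normal to the layers, continuity requires the same specific discharge q through every layer.
Σ(b_i/K_i) = 2.80/108 + 6.28/0.173 = 36.33 d.
q = Δh / Σ(b_i/K_i) = 3.51 / 36.33 = 0.09662 m/day.
In each layer the seepage velocity is v_i = q/n_i, so the layer transit time is t_i = b_i·n_i / q:
  layer 1 (coarse sand): t_1 = 2.80 × 0.21 / 0.09662 = 6.085 d
  layer 2 (silt): t_2 = 6.28 × 0.11 / 0.09662 = 7.149 d
Total t = Σ t_i = 13.23 days.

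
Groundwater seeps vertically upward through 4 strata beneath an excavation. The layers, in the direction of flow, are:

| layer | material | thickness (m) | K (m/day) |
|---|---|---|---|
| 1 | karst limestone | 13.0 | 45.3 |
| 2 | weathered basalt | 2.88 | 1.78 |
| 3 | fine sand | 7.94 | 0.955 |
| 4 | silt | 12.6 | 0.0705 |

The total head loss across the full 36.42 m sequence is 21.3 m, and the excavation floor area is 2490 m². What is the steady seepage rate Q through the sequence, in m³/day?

281

Flow is perpendicular to layering, so the layers act in series and the equivalent K is the thickness-weighted harmonic mean.
Total thickness L = 13.0 + 2.88 + 7.94 + 12.6 = 36.42 m.
Σ(b_i/K_i) = 13.0/45.3 + 2.88/1.78 + 7.94/0.955 + 12.6/0.0705 = 188.9 d.
K_eq = L / Σ(b_i/K_i) = 36.42 / 188.9 = 0.1928 m/day.
Q = K_eq · A · (Δh/L) = 0.1928 × 2490 × (21.3/36.42) = 280.7 m³/day.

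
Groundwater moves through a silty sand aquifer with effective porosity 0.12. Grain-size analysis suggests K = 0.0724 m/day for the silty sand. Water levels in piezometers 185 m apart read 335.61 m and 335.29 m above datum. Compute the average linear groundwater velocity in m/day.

0.00104

Hydraulic gradient i = (335.61 − 335.29) / 185 = 0.32 / 185 = 0.001730.
Darcy flux q = K · i = 0.07240 × 0.001730 = 0.0001252 m/day.
Seepage velocity v = q / n_e = 0.0001252 / 0.12 = 0.001044 m/day.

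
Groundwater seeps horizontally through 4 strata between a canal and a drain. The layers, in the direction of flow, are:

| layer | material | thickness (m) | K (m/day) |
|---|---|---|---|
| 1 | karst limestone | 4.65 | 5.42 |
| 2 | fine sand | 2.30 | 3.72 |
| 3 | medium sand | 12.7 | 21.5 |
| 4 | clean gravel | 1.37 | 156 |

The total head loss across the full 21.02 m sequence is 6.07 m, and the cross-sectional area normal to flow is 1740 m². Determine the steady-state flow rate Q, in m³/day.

5090

Flow is perpendicular to layering, so the layers act in series and the equivalent K is the thickness-weighted harmonic mean.
Total thickness L = 4.65 + 2.30 + 12.7 + 1.37 = 21.02 m.
Σ(b_i/K_i) = 4.65/5.42 + 2.30/3.72 + 12.7/21.5 + 1.37/156 = 2.076 d.
K_eq = L / Σ(b_i/K_i) = 21.02 / 2.076 = 10.13 m/day.
Q = K_eq · A · (Δh/L) = 10.13 × 1740 × (6.07/21.02) = 5088 m³/day.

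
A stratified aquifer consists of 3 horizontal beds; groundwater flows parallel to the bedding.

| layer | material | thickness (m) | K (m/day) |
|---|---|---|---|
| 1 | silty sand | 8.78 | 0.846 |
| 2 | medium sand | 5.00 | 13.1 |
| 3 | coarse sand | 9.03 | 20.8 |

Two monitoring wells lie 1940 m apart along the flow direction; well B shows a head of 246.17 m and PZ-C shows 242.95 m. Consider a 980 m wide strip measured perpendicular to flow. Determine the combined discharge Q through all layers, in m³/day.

Flow is parallel to layering, so each bed carries its own Darcy discharge and the transmissivities add.
Σ(K_i·b_i) = 0.846×8.78 + 13.1×5.00 + 20.8×9.03 = 260.8 m²/day.
Hydraulic gradient i = (246.17 − 242.95) / 1940 = 3.22 / 1940 = 0.001660.
Q = Σ(K_i·b_i) · W · i = 260.8 × 980 × 0.001660 = 424.1 m³/day.

424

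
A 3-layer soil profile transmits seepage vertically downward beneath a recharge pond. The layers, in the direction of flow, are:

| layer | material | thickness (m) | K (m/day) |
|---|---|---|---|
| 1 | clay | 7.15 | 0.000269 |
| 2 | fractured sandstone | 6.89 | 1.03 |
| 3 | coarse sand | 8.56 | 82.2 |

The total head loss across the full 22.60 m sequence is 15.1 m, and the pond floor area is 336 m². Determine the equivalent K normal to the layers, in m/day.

0.000850

Flow is perpendicular to layering, so the layers act in series and the equivalent K is the thickness-weighted harmonic mean.
Total thickness L = 7.15 + 6.89 + 8.56 = 22.60 m.
Σ(b_i/K_i) = 7.15/0.000269 + 6.89/1.03 + 8.56/82.2 = 26587 d.
K_eq = L / Σ(b_i/K_i) = 22.60 / 26587 = 0.0008500 m/day.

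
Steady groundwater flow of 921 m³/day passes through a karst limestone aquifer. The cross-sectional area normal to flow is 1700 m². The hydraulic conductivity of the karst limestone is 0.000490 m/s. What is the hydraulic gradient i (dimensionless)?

0.0128

Convert K: 0.000490 m/s × 86400 = 42.34 m/day.
From Q = K·A·i, i = Q / (K·A) = 921 / (42.34 × 1700) = 0.01280.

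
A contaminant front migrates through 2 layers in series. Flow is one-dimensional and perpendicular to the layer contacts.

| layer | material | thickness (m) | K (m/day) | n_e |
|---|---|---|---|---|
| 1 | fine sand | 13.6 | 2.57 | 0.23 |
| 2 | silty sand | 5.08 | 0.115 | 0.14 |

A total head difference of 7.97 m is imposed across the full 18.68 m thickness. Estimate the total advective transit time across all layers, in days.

23.8

With flow normal to the layers, continuity requires the same specific discharge q through every layer.
Σ(b_i/K_i) = 13.6/2.57 + 5.08/0.115 = 49.47 d.
q = Δh / Σ(b_i/K_i) = 7.97 / 49.47 = 0.1611 m/day.
In each layer the seepage velocity is v_i = q/n_i, so the layer transit time is t_i = b_i·n_i / q:
  layer 1 (fine sand): t_1 = 13.6 × 0.23 / 0.1611 = 19.41 d
  layer 2 (silty sand): t_2 = 5.08 × 0.14 / 0.1611 = 4.414 d
Total t = Σ t_i = 23.83 days.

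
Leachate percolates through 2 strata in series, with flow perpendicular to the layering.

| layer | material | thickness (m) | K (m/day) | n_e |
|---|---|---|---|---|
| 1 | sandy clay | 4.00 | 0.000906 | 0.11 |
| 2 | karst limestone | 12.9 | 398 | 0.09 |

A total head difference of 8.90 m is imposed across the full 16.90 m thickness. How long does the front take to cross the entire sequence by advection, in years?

2.17

With flow normal to the layers, continuity requires the same specific discharge q through every layer.
Σ(b_i/K_i) = 4.00/0.000906 + 12.9/398 = 4415 d.
q = Δh / Σ(b_i/K_i) = 8.90 / 4415 = 0.002016 m/day.
In each layer the seepage velocity is v_i = q/n_i, so the layer transit time is t_i = b_i·n_i / q:
  layer 1 (sandy clay): t_1 = 4.00 × 0.11 / 0.002016 = 218.3 d
  layer 2 (karst limestone): t_2 = 12.9 × 0.09 / 0.002016 = 575.9 d
Total t = Σ t_i = 794.2 days = 2.174 years.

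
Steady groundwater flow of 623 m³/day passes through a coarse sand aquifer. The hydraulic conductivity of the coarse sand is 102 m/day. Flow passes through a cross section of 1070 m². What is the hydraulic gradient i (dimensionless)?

From Q = K·A·i, i = Q / (K·A) = 623 / (102.0 × 1070) = 0.005708.

0.00571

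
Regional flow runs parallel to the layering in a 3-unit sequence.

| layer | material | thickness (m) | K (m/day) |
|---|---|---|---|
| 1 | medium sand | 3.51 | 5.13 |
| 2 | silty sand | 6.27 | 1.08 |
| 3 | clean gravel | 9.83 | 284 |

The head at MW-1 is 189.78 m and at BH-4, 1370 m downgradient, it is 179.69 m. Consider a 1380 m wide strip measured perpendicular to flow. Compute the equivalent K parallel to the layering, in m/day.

Flow is parallel to layering, so each bed carries its own Darcy discharge and the transmissivities add.
Σ(K_i·b_i) = 5.13×3.51 + 1.08×6.27 + 284×9.83 = 2816 m²/day.
Total thickness b = 19.61 m, so K_eq = Σ(K_i·b_i)/b = 143.6 m/day.

144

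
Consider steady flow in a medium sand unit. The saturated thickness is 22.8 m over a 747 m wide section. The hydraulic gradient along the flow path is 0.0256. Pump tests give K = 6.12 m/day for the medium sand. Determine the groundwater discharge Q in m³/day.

2670

Cross-sectional area A = 747 × 22.8 = 17032 m².
Hydraulic gradient i = 0.0256.
Darcy's law: Q = K · A · i = 6.120 × 17032 × 0.02560 = 2668 m³/day.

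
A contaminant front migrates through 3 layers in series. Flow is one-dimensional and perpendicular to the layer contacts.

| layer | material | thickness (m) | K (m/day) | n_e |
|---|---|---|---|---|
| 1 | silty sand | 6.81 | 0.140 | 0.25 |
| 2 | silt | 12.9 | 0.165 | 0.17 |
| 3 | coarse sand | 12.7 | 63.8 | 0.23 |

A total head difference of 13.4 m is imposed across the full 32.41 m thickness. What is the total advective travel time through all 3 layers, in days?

With flow normal to the layers, continuity requires the same specific discharge q through every layer.
Σ(b_i/K_i) = 6.81/0.140 + 12.9/0.165 + 12.7/63.8 = 127.0 d.
q = Δh / Σ(b_i/K_i) = 13.4 / 127.0 = 0.1055 m/day.
In each layer the seepage velocity is v_i = q/n_i, so the layer transit time is t_i = b_i·n_i / q:
  layer 1 (silty sand): t_1 = 6.81 × 0.25 / 0.1055 = 16.14 d
  layer 2 (silt): t_2 = 12.9 × 0.17 / 0.1055 = 20.79 d
  layer 3 (coarse sand): t_3 = 12.7 × 0.23 / 0.1055 = 27.69 d
Total t = Σ t_i = 64.62 days.

64.6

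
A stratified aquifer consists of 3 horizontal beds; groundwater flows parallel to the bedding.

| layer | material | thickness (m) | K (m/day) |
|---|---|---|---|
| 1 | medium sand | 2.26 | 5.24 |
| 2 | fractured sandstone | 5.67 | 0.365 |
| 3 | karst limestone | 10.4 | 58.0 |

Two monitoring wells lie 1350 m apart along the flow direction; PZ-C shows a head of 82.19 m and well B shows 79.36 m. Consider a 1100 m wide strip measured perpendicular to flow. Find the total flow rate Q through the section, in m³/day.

1420

Flow is parallel to layering, so each bed carries its own Darcy discharge and the transmissivities add.
Σ(K_i·b_i) = 5.24×2.26 + 0.365×5.67 + 58.0×10.4 = 617.1 m²/day.
Hydraulic gradient i = (82.19 − 79.36) / 1350 = 2.83 / 1350 = 0.002096.
Q = Σ(K_i·b_i) · W · i = 617.1 × 1100 × 0.002096 = 1423 m³/day.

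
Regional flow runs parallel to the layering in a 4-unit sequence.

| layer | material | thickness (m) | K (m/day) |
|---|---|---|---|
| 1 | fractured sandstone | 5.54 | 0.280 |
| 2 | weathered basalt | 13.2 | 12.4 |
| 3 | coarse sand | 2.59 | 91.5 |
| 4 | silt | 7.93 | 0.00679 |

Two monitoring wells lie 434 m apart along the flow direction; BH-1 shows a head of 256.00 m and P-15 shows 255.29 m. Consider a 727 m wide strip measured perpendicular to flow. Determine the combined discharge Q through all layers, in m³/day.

478

Flow is parallel to layering, so each bed carries its own Darcy discharge and the transmissivities add.
Σ(K_i·b_i) = 0.280×5.54 + 12.4×13.2 + 91.5×2.59 + 0.00679×7.93 = 402.3 m²/day.
Hydraulic gradient i = (256.00 − 255.29) / 434 = 0.71 / 434 = 0.001636.
Q = Σ(K_i·b_i) · W · i = 402.3 × 727 × 0.001636 = 478.4 m³/day.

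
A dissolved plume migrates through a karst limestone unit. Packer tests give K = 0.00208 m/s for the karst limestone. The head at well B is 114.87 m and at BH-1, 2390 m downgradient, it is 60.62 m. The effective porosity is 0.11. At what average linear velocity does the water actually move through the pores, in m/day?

37.1

Convert K: 0.00208 m/s × 86400 = 179.7 m/day.
Hydraulic gradient i = (114.87 − 60.62) / 2390 = 54.25 / 2390 = 0.02270.
Darcy flux q = K · i = 179.7 × 0.02270 = 4.079 m/day.
Seepage velocity v = q / n_e = 4.079 / 0.11 = 37.08 m/day.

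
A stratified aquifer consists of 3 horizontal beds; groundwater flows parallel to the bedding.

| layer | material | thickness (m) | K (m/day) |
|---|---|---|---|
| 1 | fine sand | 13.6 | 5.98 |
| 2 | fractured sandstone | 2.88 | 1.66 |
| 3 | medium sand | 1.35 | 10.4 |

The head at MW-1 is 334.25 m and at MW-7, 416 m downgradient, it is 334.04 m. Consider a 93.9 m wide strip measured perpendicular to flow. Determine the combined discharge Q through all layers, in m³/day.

Flow is parallel to layering, so each bed carries its own Darcy discharge and the transmissivities add.
Σ(K_i·b_i) = 5.98×13.6 + 1.66×2.88 + 10.4×1.35 = 100.1 m²/day.
Hydraulic gradient i = (334.25 − 334.04) / 416 = 0.21 / 416 = 0.0005048.
Q = Σ(K_i·b_i) · W · i = 100.1 × 93.9 × 0.0005048 = 4.747 m³/day.

4.75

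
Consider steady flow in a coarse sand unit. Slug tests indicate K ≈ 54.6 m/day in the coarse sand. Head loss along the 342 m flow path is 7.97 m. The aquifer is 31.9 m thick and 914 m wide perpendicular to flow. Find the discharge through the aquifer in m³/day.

Cross-sectional area A = 914 × 31.9 = 29157 m².
Hydraulic gradient i = Δh / L = 7.97 / 342 = 0.02330.
Darcy's law: Q = K · A · i = 54.60 × 29157 × 0.02330 = 37099 m³/day.

37100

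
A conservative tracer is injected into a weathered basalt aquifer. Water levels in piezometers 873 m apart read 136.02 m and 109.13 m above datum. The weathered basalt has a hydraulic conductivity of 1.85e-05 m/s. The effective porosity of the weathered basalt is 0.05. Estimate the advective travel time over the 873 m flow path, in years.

Convert K: 1.85e-05 m/s × 86400 = 1.598 m/day.
Hydraulic gradient i = (136.02 − 109.13) / 873 = 26.89 / 873 = 0.03080.
Darcy flux q = K · i = 1.598 × 0.03080 = 0.04923 m/day.
Seepage velocity v = q / n_e = 0.04923 / 0.05 = 0.9847 m/day.
Travel time t = L / v = 873 / 0.9847 = 886.6 days = 2.427 years.

2.43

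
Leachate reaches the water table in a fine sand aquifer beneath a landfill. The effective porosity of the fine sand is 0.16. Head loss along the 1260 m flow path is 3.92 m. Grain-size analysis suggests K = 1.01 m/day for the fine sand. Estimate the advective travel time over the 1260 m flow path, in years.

Hydraulic gradient i = Δh / L = 3.92 / 1260 = 0.003111.
Darcy flux q = K · i = 1.010 × 0.003111 = 0.003142 m/day.
Seepage velocity v = q / n_e = 0.003142 / 0.16 = 0.01964 m/day.
Travel time t = L / v = 1260 / 0.01964 = 64158 days = 175.7 years.

176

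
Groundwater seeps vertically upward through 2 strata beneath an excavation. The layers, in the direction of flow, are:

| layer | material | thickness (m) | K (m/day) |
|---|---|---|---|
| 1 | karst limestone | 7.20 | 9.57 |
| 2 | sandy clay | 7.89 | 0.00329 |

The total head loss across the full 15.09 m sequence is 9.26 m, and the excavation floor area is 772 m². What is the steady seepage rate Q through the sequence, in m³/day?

Flow is perpendicular to layering, so the layers act in series and the equivalent K is the thickness-weighted harmonic mean.
Total thickness L = 7.20 + 7.89 = 15.09 m.
Σ(b_i/K_i) = 7.20/9.57 + 7.89/0.00329 = 2399 d.
K_eq = L / Σ(b_i/K_i) = 15.09 / 2399 = 0.006290 m/day.
Q = K_eq · A · (Δh/L) = 0.006290 × 772 × (9.26/15.09) = 2.980 m³/day.

2.98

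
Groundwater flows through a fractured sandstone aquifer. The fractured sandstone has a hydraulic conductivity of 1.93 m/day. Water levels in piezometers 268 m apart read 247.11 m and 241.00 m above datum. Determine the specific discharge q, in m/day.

Hydraulic gradient i = (247.11 − 241.00) / 268 = 6.11 / 268 = 0.02280.
Specific discharge q = K · i = 1.930 × 0.02280 = 0.04400 m/day.

0.0440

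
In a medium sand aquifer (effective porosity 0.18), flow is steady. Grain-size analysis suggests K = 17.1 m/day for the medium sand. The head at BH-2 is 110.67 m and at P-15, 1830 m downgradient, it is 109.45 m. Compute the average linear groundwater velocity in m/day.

0.0633

Hydraulic gradient i = (110.67 − 109.45) / 1830 = 1.22 / 1830 = 0.0006667.
Darcy flux q = K · i = 17.10 × 0.0006667 = 0.01140 m/day.
Seepage velocity v = q / n_e = 0.01140 / 0.18 = 0.06333 m/day.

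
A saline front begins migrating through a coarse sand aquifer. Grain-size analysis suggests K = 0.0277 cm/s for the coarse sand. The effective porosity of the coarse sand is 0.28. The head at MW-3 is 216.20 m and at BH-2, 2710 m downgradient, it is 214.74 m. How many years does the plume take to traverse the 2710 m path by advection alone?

Convert K: 0.0277 cm/s × 864 = 23.93 m/day.
Hydraulic gradient i = (216.20 − 214.74) / 2710 = 1.46 / 2710 = 0.0005387.
Darcy flux q = K · i = 23.93 × 0.0005387 = 0.01289 m/day.
Seepage velocity v = q / n_e = 0.01289 / 0.28 = 0.04605 m/day.
Travel time t = L / v = 2710 / 0.04605 = 58851 days = 161.1 years.

161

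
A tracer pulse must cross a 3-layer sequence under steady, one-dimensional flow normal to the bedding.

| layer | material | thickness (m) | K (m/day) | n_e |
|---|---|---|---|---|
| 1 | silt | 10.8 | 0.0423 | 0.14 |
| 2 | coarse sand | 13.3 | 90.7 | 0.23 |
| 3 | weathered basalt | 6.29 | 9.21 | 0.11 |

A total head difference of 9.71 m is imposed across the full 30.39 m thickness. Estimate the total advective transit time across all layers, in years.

With flow normal to the layers, continuity requires the same specific discharge q through every layer.
Σ(b_i/K_i) = 10.8/0.0423 + 13.3/90.7 + 6.29/9.21 = 256.1 d.
q = Δh / Σ(b_i/K_i) = 9.71 / 256.1 = 0.03791 m/day.
In each layer the seepage velocity is v_i = q/n_i, so the layer transit time is t_i = b_i·n_i / q:
  layer 1 (silt): t_1 = 10.8 × 0.14 / 0.03791 = 39.89 d
  layer 2 (coarse sand): t_2 = 13.3 × 0.23 / 0.03791 = 80.70 d
  layer 3 (weathered basalt): t_3 = 6.29 × 0.11 / 0.03791 = 18.25 d
Total t = Σ t_i = 138.8 days = 0.3801 years.

0.380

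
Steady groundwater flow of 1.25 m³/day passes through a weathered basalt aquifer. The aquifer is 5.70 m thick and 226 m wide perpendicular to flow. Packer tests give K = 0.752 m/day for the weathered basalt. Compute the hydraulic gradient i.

0.00129

Cross-sectional area A = 226 × 5.70 = 1288 m².
From Q = K·A·i, i = Q / (K·A) = 1.25 / (0.7520 × 1288) = 0.001290.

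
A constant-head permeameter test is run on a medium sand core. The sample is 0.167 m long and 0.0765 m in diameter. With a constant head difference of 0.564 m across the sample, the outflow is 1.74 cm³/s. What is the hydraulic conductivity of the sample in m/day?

9.68

Cross-sectional area A = π·(d/2)² = π × (0.0765/2)² = 0.004596 m².
Convert discharge: 1.74 cm³/s = 1.740e-06 m³/s.
Darcy's law rearranged: K = Q·L / (A·Δh) = 1.740e-06 × 0.167 / (0.004596 × 0.564) = 0.0001121 m/s = 9.685 m/day.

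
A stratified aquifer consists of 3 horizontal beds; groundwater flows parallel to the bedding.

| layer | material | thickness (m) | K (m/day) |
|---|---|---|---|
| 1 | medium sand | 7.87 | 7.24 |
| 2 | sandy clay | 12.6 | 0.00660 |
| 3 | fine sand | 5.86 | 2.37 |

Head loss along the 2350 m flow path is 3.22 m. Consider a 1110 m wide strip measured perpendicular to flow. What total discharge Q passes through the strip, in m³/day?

108

Flow is parallel to layering, so each bed carries its own Darcy discharge and the transmissivities add.
Σ(K_i·b_i) = 7.24×7.87 + 0.00660×12.6 + 2.37×5.86 = 70.95 m²/day.
Hydraulic gradient i = Δh / L = 3.22 / 2350 = 0.001370.
Q = Σ(K_i·b_i) · W · i = 70.95 × 1110 × 0.001370 = 107.9 m³/day.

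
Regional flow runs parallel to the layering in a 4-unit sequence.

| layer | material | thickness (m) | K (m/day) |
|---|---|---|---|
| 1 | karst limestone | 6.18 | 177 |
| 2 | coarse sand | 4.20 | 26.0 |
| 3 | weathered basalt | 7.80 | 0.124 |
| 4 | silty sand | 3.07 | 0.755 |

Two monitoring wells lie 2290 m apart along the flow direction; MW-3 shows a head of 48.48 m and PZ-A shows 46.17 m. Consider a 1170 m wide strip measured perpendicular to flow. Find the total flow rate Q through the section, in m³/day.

Flow is parallel to layering, so each bed carries its own Darcy discharge and the transmissivities add.
Σ(K_i·b_i) = 177×6.18 + 26.0×4.20 + 0.124×7.80 + 0.755×3.07 = 1206 m²/day.
Hydraulic gradient i = (48.48 − 46.17) / 2290 = 2.31 / 2290 = 0.001009.
Q = Σ(K_i·b_i) · W · i = 1206 × 1170 × 0.001009 = 1424 m³/day.

1420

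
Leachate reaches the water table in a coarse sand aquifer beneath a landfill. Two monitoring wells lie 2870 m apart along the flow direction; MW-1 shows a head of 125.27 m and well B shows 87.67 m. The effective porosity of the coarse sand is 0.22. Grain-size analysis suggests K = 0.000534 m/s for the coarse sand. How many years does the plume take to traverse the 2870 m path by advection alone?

Convert K: 0.000534 m/s × 86400 = 46.14 m/day.
Hydraulic gradient i = (125.27 − 87.67) / 2870 = 37.6 / 2870 = 0.01310.
Darcy flux q = K · i = 46.14 × 0.01310 = 0.6045 m/day.
Seepage velocity v = q / n_e = 0.6045 / 0.22 = 2.748 m/day.
Travel time t = L / v = 2870 / 2.748 = 1045 days = 2.860 years.

2.86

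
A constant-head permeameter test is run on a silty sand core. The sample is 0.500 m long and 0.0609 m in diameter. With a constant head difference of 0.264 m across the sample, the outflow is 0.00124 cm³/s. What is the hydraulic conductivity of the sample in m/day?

0.0697

Cross-sectional area A = π·(d/2)² = π × (0.0609/2)² = 0.002913 m².
Convert discharge: 0.00124 cm³/s = 1.240e-09 m³/s.
Darcy's law rearranged: K = Q·L / (A·Δh) = 1.240e-09 × 0.500 / (0.002913 × 0.264) = 8.062e-07 m/s = 0.06966 m/day.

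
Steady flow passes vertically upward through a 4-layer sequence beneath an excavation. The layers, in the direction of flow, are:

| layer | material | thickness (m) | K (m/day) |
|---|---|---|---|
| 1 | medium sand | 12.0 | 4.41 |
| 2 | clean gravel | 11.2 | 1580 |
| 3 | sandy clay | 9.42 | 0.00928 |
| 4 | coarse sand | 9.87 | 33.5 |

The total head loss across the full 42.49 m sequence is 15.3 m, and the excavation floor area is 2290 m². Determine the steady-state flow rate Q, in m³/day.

34.4

Flow is perpendicular to layering, so the layers act in series and the equivalent K is the thickness-weighted harmonic mean.
Total thickness L = 12.0 + 11.2 + 9.42 + 9.87 = 42.49 m.
Σ(b_i/K_i) = 12.0/4.41 + 11.2/1580 + 9.42/0.00928 + 9.87/33.5 = 1018 d.
K_eq = L / Σ(b_i/K_i) = 42.49 / 1018 = 0.04173 m/day.
Q = K_eq · A · (Δh/L) = 0.04173 × 2290 × (15.3/42.49) = 34.41 m³/day.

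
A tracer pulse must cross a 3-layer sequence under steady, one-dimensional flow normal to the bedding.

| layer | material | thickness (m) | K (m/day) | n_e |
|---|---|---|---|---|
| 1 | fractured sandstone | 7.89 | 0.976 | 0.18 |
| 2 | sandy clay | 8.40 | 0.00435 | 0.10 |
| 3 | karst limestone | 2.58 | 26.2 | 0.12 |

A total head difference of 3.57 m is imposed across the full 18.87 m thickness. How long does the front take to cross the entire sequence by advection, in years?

3.82

With flow normal to the layers, continuity requires the same specific discharge q through every layer.
Σ(b_i/K_i) = 7.89/0.976 + 8.40/0.00435 + 2.58/26.2 = 1939 d.
q = Δh / Σ(b_i/K_i) = 3.57 / 1939 = 0.001841 m/day.
In each layer the seepage velocity is v_i = q/n_i, so the layer transit time is t_i = b_i·n_i / q:
  layer 1 (fractured sandstone): t_1 = 7.89 × 0.18 / 0.001841 = 771.4 d
  layer 2 (sandy clay): t_2 = 8.40 × 0.10 / 0.001841 = 456.3 d
  layer 3 (karst limestone): t_3 = 2.58 × 0.12 / 0.001841 = 168.2 d
Total t = Σ t_i = 1396 days = 3.822 years.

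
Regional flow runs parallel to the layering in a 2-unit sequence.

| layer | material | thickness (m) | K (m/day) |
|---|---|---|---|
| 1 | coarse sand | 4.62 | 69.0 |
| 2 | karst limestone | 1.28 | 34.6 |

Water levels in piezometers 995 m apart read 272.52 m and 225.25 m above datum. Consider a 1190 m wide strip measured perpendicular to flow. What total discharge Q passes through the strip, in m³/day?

20500

Flow is parallel to layering, so each bed carries its own Darcy discharge and the transmissivities add.
Σ(K_i·b_i) = 69.0×4.62 + 34.6×1.28 = 363.1 m²/day.
Hydraulic gradient i = (272.52 − 225.25) / 995 = 47.27 / 995 = 0.04751.
Q = Σ(K_i·b_i) · W · i = 363.1 × 1190 × 0.04751 = 20526 m³/day.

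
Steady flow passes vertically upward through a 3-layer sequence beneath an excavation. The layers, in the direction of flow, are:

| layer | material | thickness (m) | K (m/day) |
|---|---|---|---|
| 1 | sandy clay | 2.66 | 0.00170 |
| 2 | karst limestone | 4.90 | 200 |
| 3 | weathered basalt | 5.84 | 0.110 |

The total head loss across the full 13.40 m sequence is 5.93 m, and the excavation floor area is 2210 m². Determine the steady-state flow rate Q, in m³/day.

Flow is perpendicular to layering, so the layers act in series and the equivalent K is the thickness-weighted harmonic mean.
Total thickness L = 2.66 + 4.90 + 5.84 = 13.40 m.
Σ(b_i/K_i) = 2.66/0.00170 + 4.90/200 + 5.84/0.110 = 1618 d.
K_eq = L / Σ(b_i/K_i) = 13.40 / 1618 = 0.008283 m/day.
Q = K_eq · A · (Δh/L) = 0.008283 × 2210 × (5.93/13.40) = 8.101 m³/day.

8.10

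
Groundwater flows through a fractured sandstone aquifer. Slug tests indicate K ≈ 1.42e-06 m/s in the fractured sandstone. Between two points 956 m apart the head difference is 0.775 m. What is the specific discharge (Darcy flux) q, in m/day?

9.95e-05

Convert K: 1.42e-06 m/s × 86400 = 0.1227 m/day.
Hydraulic gradient i = Δh / L = 0.775 / 956 = 0.0008107.
Specific discharge q = K · i = 0.1227 × 0.0008107 = 9.946e-05 m/day.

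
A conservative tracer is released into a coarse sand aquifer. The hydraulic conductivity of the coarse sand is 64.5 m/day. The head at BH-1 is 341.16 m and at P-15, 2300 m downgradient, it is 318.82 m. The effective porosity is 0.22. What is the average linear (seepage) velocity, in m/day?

2.85

Hydraulic gradient i = (341.16 − 318.82) / 2300 = 22.34 / 2300 = 0.009713.
Darcy flux q = K · i = 64.50 × 0.009713 = 0.6265 m/day.
Seepage velocity v = q / n_e = 0.6265 / 0.22 = 2.848 m/day.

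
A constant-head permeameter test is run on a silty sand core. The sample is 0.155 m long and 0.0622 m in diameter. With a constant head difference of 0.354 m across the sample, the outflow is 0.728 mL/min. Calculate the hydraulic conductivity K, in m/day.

Cross-sectional area A = π·(d/2)² = π × (0.0622/2)² = 0.003039 m².
Convert discharge: 0.728 mL/min = 1.213e-08 m³/s.
Darcy's law rearranged: K = Q·L / (A·Δh) = 1.213e-08 × 0.155 / (0.003039 × 0.354) = 1.748e-06 m/s = 0.1511 m/day.

0.151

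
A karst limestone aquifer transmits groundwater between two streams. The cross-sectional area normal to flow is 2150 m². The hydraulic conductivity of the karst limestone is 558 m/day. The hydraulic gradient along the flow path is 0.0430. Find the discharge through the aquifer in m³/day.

Hydraulic gradient i = 0.0430.
Darcy's law: Q = K · A · i = 558.0 × 2150 × 0.04300 = 51587 m³/day.

51600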